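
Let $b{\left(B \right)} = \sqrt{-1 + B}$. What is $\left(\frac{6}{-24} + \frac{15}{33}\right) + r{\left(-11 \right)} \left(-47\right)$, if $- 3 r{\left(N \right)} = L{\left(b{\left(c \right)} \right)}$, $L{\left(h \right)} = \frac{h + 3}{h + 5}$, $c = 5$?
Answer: $\frac{10529}{924} \approx 11.395$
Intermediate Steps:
$L{\left(h \right)} = \frac{3 + h}{5 + h}$
$r{\left(N \right)} = - \frac{5}{21}$ ($r{\left(N \right)} = - \frac{\frac{1}{5 + \sqrt{-1 + 5}} \left(3 + \sqrt{-1 + 5}\right)}{3} = - \frac{\frac{1}{5 + \sqrt{4}} \left(3 + \sqrt{4}\right)}{3} = - \frac{\frac{1}{5 + 2} \left(3 + 2\right)}{3} = - \frac{\frac{1}{7} \cdot 5}{3} = \left(- \frac{1}{3}\right) \frac{5}{7} = - \frac{5}{21}$)
$\left(\frac{6}{-24} + \frac{15}{33}\right) + r{\left(-11 \right)} \left(-47\right) = \left(\frac{6}{-24} + \frac{15}{33}\right) - - \frac{235}{21} = \left(6 \left(- \frac{1}{24}\right) + 15 \cdot \frac{1}{33}\right) + \frac{235}{21} = \left(- \frac{1}{4} + \frac{5}{11}\right) + \frac{235}{21} = \frac{9}{44} + \frac{235}{21} = \frac{10529}{924}$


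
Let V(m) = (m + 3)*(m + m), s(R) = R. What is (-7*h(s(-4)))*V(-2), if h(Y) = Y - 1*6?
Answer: -280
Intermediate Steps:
h(Y) = -6 + Y (h(Y) = Y - 6 = -6 + Y)
V(m) = 2*m*(3 + m) (V(m) = (3 + m)*(2*m) = 2*m*(3 + m))
(-7*h(s(-4)))*V(-2) = (-7*(-6 - 4))*(2*(-2)*(3 - 2)) = (-7*(-10))*(2*(-2)*1) = 70*(-4) = -280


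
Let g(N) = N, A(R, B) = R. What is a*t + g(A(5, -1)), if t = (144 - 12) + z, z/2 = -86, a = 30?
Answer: -1195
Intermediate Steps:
z = -172 (z = 2*(-86) = -172)
t = -40 (t = (144 - 12) - 172 = 132 - 172 = -40)
a*t + g(A(5, -1)) = 30*(-40) + 5 = -1200 + 5 = -1195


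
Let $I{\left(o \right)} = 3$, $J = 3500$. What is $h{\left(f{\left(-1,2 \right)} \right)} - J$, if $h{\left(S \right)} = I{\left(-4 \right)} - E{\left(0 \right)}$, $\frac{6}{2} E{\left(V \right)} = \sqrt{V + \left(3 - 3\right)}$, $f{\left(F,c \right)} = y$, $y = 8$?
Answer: $-3497$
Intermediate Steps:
$f{\left(F,c \right)} = 8$
$E{\left(V \right)} = \frac{\sqrt{V}}{3}$ ($E{\left(V \right)} = \frac{\sqrt{V + \left(3 - 3\right)}}{3} = \frac{\sqrt{V + 0}}{3} = \frac{\sqrt{V}}{3}$)
$h{\left(S \right)} = 3$ ($h{\left(S \right)} = 3 - \frac{\sqrt{0}}{3} = 3 - \frac{1}{3} \cdot 0 = 3 - 0 = 3 + 0 = 3$)
$h{\left(f{\left(-1,2 \right)} \right)} - J = 3 - 3500 = -3497$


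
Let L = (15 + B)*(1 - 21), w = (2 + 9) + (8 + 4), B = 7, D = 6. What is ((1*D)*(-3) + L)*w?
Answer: -10534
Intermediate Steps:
w = 23 (w = 11 + 12 = 23)
L = -440 (L = (15 + 7)*(1 - 21) = 22*(-20) = -440)
((1*D)*(-3) + L)*w = ((1*6)*(-3) - 440)*23 = (6*(-3) - 440)*23 = (-18 - 440)*23 = -458*23 = -10534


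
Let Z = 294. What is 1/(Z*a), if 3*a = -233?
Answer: -1/22834 ≈ -4.3794e-5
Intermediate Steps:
a = -233/3 (a = (1/3)*(-233) = -233/3 ≈ -77.667)
1/(Z*a) = 1/(294*(-233/3)) = 1/(-22834) = -1/22834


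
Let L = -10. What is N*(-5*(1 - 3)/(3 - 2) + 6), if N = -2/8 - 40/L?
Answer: 60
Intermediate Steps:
N = 15/4 (N = -2/8 - 40/(-10) = -2*⅛ - 40*(-⅒) = -¼ + 4 = 15/4 ≈ 3.7500)
N*(-5*(1 - 3)/(3 - 2) + 6) = 15*(-5*(1 - 3)/(3 - 2) + 6)/4 = 15*(-(-10)/1 + 6)/4 = 15*(-(-10) + 6)/4 = 15*(-5*(-2) + 6)/4 = 15*(10 + 6)/4 = (15/4)*16 = 60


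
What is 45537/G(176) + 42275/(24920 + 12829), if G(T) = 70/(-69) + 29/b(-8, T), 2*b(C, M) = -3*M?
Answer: -10437334953911/257712423 ≈ -40500.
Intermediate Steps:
b(C, M) = -3*M/2 (b(C, M) = (-3*M)/2 = -3*M/2)
G(T) = -70/69 - 58/(3*T) (G(T) = 70/(-69) + 29/((-3*T/2)) = 70*(-1/69) + 29*(-2/(3*T)) = -70/69 - 58/(3*T))
45537/G(176) + 42275/(24920 + 12829) = 45537/(((2/69)*(-667 - 35*176)/176)) + 42275/(24920 + 12829) = 45537/(((2/69)*(1/176)*(-667 - 6160))) + 42275/37749 = 45537/(((2/69)*(1/176)*(-6827))) + 42275*(1/37749) = 45537/(-6827/6072) + 42275/37749 = 45537*(-6072/6827) + 42275/37749 = -276500664/6827 + 42275/37749 = -10437334953911/257712423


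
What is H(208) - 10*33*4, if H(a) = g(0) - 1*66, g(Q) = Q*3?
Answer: -1386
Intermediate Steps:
g(Q) = 3*Q
H(a) = -66 (H(a) = 3*0 - 1*66 = 0 - 66 = -66)
H(208) - 10*33*4 = -66 - 10*33*4 = -66 - 330*4 = -66 - 1320 = -1386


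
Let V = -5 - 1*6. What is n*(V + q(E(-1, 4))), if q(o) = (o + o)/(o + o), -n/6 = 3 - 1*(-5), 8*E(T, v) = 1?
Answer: 480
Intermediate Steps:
E(T, v) = 1/8 (E(T, v) = (1/8)*1 = 1/8)
n = -48 (n = -6*(3 - 1*(-5)) = -6*(3 + 5) = -6*8 = -48)
q(o) = 1 (q(o) = (2*o)/((2*o)) = (2*o)*(1/(2*o)) = 1)
V = -11 (V = -5 - 6 = -11)
n*(V + q(E(-1, 4))) = -48*(-11 + 1) = -48*(-10) = 480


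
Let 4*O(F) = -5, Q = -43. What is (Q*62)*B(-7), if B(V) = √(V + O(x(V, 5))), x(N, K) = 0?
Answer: -1333*I*√33 ≈ -7657.5*I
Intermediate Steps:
O(F) = -5/4 (O(F) = (¼)*(-5) = -5/4)
B(V) = √(-5/4 + V) (B(V) = √(V - 5/4) = √(-5/4 + V))
(Q*62)*B(-7) = (-43*62)*(√(-5 + 4*(-7))/2) = -1333*√(-5 - 28) = -1333*√(-33) = -1333*I*√33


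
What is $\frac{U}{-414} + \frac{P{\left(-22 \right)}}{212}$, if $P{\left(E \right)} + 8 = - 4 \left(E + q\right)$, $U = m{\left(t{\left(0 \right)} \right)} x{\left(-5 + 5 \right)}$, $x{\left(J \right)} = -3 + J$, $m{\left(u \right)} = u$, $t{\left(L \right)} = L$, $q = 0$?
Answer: $\frac{20}{53} \approx 0.37736$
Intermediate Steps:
$U = 0$ ($U = 0 \left(-3 + \left(-5 + 5\right)\right) = 0 \left(-3 + 0\right) = 0 \left(-3\right) = 0$)
$P{\left(E \right)} = -8 - 4 E$ ($P{\left(E \right)} = -8 - 4 \left(E + 0\right) = -8 - 4 E$)
$\frac{U}{-414} + \frac{P{\left(-22 \right)}}{212} = \frac{0}{-414} + \frac{-8 - -88}{212} = 0 \left(- \frac{1}{414}\right) + \left(-8 + 88\right) \frac{1}{212} = 0 + 80 \cdot \frac{1}{212} = 0 + \frac{20}{53} = \frac{20}{53}$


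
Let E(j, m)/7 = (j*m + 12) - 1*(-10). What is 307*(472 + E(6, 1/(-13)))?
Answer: 2485472/13 ≈ 1.9119e+5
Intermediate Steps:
E(j, m) = 154 + 7*j*m (E(j, m) = 7*((j*m + 12) - 1*(-10)) = 7*((12 + j*m) + 10) = 7*(22 + j*m) = 154 + 7*j*m)
307*(472 + E(6, 1/(-13))) = 307*(472 + (154 + 7*6*(1/(-13)))) = 307*(472 + (154 + 7*6*(1*(-1/13)))) = 307*(472 + (154 + 7*6*(-1/13))) = 307*(472 + (154 - 42/13)) = 307*(472 + 1960/13) = 307*(8096/13) = 2485472/13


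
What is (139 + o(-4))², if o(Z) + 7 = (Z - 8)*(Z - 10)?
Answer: 90000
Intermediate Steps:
o(Z) = -7 + (-10 + Z)*(-8 + Z) (o(Z) = -7 + (Z - 8)*(Z - 10) = -7 + (-8 + Z)*(-10 + Z) = -7 + (-10 + Z)*(-8 + Z))
(139 + o(-4))² = (139 + (73 + (-4)² - 18*(-4)))² = (139 + (73 + 16 + 72))² = (139 + 161)² = 300² = 90000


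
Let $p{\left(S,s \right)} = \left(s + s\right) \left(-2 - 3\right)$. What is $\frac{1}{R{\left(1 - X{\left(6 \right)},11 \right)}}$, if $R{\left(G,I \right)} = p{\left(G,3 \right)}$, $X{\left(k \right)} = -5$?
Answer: $- \frac{1}{30} \approx -0.033333$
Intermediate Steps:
$p{\left(S,s \right)} = - 10 s$ ($p{\left(S,s \right)} = 2 s \left(-5\right) = - 10 s$)
$R{\left(G,I \right)} = -30$ ($R{\left(G,I \right)} = \left(-10\right) 3 = -30$)
$\frac{1}{R{\left(1 - X{\left(6 \right)},11 \right)}} = \frac{1}{-30} = - \frac{1}{30}$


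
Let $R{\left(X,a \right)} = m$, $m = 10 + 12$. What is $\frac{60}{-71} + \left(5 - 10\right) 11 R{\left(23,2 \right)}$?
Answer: $- \frac{85970}{71} \approx -1210.8$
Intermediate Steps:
$m = 22$
$R{\left(X,a \right)} = 22$
$\frac{60}{-71} + \left(5 - 10\right) 11 R{\left(23,2 \right)} = \frac{60}{-71} + \left(5 - 10\right) 11 \cdot 22 = 60 \left(- \frac{1}{71}\right) + \left(-5\right) 11 \cdot 22 = - \frac{60}{71} - 1210 = - \frac{85970}{71}$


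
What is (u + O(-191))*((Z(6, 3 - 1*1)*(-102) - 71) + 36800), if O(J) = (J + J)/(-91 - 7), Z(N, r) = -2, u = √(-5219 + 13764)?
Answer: 7054203/49 + 36933*√8545 ≈ 3.5580e+6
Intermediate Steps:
u = √8545 ≈ 92.439
O(J) = -J/49 (O(J) = (2*J)/(-98) = (2*J)*(-1/98) = -J/49)
(u + O(-191))*((Z(6, 3 - 1*1)*(-102) - 71) + 36800) = (√8545 - 1/49*(-191))*((-2*(-102) - 71) + 36800) = (√8545 + 191/49)*((204 - 71) + 36800) = (191/49 + √8545)*(133 + 36800) = (191/49 + √8545)*36933 = 7054203/49 + 36933*√8545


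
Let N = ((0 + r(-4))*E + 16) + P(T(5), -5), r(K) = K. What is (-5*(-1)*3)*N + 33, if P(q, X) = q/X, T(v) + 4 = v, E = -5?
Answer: 570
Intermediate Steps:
T(v) = -4 + v
N = 179/5 (N = ((0 - 4)*(-5) + 16) + (-4 + 5)/(-5) = (-4*(-5) + 16) + 1*(-⅕) = (20 + 16) - ⅕ = 36 - ⅕ = 179/5 ≈ 35.800)
(-5*(-1)*3)*N + 33 = (-5*(-1)*3)*(179/5) + 33 = (5*3)*(179/5) + 33 = 15*(179/5) + 33 = 537 + 33 = 570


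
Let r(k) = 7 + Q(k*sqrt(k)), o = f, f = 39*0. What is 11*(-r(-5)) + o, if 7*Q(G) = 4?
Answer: -583/7 ≈ -83.286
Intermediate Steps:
Q(G) = 4/7 (Q(G) = (1/7)*4 = 4/7)
f = 0
o = 0
r(k) = 53/7 (r(k) = 7 + 4/7 = 53/7)
11*(-r(-5)) + o = 11*(-1*53/7) + 0 = 11*(-53/7) + 0 = -583/7 + 0 = -583/7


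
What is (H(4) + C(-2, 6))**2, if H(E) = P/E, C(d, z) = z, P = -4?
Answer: 25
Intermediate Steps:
H(E) = -4/E
(H(4) + C(-2, 6))**2 = (-4/4 + 6)**2 = (-4*1/4 + 6)**2 = (-1 + 6)**2 = 5**2 = 25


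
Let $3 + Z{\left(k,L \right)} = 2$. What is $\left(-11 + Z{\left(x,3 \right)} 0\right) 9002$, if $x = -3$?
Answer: $-99022$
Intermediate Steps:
$Z{\left(k,L \right)} = -1$ ($Z{\left(k,L \right)} = -3 + 2 = -1$)
$\left(-11 + Z{\left(x,3 \right)} 0\right) 9002 = \left(-11 - 0\right) 9002 = \left(-11 + 0\right) 9002 = \left(-11\right) 9002 = -99022$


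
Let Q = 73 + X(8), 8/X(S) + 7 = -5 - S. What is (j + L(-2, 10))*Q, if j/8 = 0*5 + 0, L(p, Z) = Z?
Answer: 726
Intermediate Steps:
X(S) = 8/(-12 - S) (X(S) = 8/(-7 + (-5 - S)) = 8/(-12 - S))
j = 0 (j = 8*(0*5 + 0) = 8*(0 + 0) = 8*0 = 0)
Q = 363/5 (Q = 73 - 8/(12 + 8) = 73 - 8/20 = 73 - 8*1/20 = 73 - ⅖ = 363/5 ≈ 72.600)
(j + L(-2, 10))*Q = (0 + 10)*(363/5) = 10*(363/5) = 726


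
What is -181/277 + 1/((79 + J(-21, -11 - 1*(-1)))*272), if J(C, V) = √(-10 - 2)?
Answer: (-98464*√3 + 3889051*I)/(75344*(-79*I + 2*√3)) ≈ -0.65338 - 2.0367e-6*I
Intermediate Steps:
J(C, V) = 2*I*√3 (J(C, V) = √(-12) = 2*I*√3)
-181/277 + 1/((79 + J(-21, -11 - 1*(-1)))*272) = -181/277 + 1/((79 + 2*I*√3)*272) = -181*1/277 + (1/272)/(79 + 2*I*√3) = -181/277 + 1/(272*(79 + 2*I*√3))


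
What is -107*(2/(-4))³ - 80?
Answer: -533/8 ≈ -66.625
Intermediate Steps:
-107*(2/(-4))³ - 80 = -107*(2*(-¼))³ - 80 = -107*(-½)³ - 80 = -107*(-⅛) - 80 = 107/8 - 80 = -533/8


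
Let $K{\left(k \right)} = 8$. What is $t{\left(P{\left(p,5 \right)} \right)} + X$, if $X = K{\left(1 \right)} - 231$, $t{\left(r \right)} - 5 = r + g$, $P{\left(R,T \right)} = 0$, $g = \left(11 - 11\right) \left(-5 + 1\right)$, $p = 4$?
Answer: $-218$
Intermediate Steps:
$g = 0$ ($g = 0 \left(-4\right) = 0$)
$t{\left(r \right)} = 5 + r$ ($t{\left(r \right)} = 5 + \left(r + 0\right) = 5 + r$)
$X = -223$ ($X = 8 - 231 = -223$)
$t{\left(P{\left(p,5 \right)} \right)} + X = \left(5 + 0\right) - 223 = 5 - 223 = -218$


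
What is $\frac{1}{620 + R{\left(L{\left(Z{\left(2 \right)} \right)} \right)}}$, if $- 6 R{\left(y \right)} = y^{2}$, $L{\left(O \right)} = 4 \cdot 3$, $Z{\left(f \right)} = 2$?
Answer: $\frac{1}{596} \approx 0.0016779$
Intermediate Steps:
$L{\left(O \right)} = 12$
$R{\left(y \right)} = - \frac{y^{2}}{6}$
$\frac{1}{620 + R{\left(L{\left(Z{\left(2 \right)} \right)} \right)}} = \frac{1}{620 - \frac{12^{2}}{6}} = \frac{1}{620 - 24} = \frac{1}{596}$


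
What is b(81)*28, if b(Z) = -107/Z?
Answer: -2996/81 ≈ -36.988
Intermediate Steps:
b(81)*28 = -107/81*28 = -2996/81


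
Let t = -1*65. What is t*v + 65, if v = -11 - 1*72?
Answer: 5460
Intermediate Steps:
v = -83 (v = -11 - 72 = -83)
t = -65
t*v + 65 = -65*(-83) + 65 = 5395 + 65 = 5460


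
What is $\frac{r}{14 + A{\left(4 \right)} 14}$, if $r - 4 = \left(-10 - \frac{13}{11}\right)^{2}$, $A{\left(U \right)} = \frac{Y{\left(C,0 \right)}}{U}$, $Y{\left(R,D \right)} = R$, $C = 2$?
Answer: $\frac{15613}{2541} \approx 6.1444$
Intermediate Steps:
$A{\left(U \right)} = \frac{2}{U}$
$r = \frac{15613}{121}$ ($r = 4 + \left(-10 - \frac{13}{11}\right)^{2} = 4 + \left(- \frac{123}{11}\right)^{2} = 4 + \frac{15129}{121} = \frac{15613}{121} \approx 129.03$)
$\frac{r}{14 + A{\left(4 \right)} 14} = \frac{15613}{121 \left(14 + \frac{2}{4} \cdot 14\right)} = \frac{15613}{121 \left(14 + 2 \cdot \frac{1}{4} \cdot 14\right)} = \frac{15613}{121 \left(14 + \frac{1}{2} \cdot 14\right)} = \frac{15613}{121 \left(14 + 7\right)} = \frac{15613}{121 \cdot 21} = \frac{15613}{121} \cdot \frac{1}{21} = \frac{15613}{2541}$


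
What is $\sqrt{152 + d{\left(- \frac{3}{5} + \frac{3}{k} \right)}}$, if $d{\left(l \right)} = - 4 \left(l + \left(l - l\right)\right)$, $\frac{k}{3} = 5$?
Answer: $\frac{16 \sqrt{15}}{5} \approx 12.394$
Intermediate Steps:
$k = 15$ ($k = 3 \cdot 5 = 15$)
$d{\left(l \right)} = - 4 l$ ($d{\left(l \right)} = - 4 \left(l + 0\right) = - 4 l$)
$\sqrt{152 + d{\left(- \frac{3}{5} + \frac{3}{k} \right)}} = \sqrt{152 - 4 \left(- \frac{3}{5} + \frac{3}{15}\right)} = \sqrt{152 - 4 \left(\left(-3\right) \frac{1}{5} + 3 \cdot \frac{1}{15}\right)} = \sqrt{152 - 4 \left(- \frac{3}{5} + \frac{1}{5}\right)} = \sqrt{152 - - \frac{8}{5}} = \sqrt{152 + \frac{8}{5}} = \sqrt{\frac{768}{5}} = \frac{16 \sqrt{15}}{5}$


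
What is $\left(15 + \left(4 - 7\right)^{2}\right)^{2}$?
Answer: $576$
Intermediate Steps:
$\left(15 + \left(4 - 7\right)^{2}\right)^{2} = \left(15 + \left(-3\right)^{2}\right)^{2} = \left(15 + 9\right)^{2} = 24^{2} = 576$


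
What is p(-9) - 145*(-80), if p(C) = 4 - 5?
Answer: 11599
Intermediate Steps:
p(C) = -1
p(-9) - 145*(-80) = -1 - 145*(-80) = -1 + 11600 = 11599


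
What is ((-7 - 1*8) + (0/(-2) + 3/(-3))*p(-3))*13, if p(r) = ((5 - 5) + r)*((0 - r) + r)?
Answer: -195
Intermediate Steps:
p(r) = 0 (p(r) = (0 + r)*(-r + r) = r*0 = 0)
((-7 - 1*8) + (0/(-2) + 3/(-3))*p(-3))*13 = ((-7 - 1*8) + (0/(-2) + 3/(-3))*0)*13 = ((-7 - 8) + (0*(-½) + 3*(-⅓))*0)*13 = (-15 + (0 - 1)*0)*13 = (-15 - 1*0)*13 = (-15 + 0)*13 = -15*13 = -195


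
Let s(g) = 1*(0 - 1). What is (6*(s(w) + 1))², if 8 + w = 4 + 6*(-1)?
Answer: 0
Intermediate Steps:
w = -10 (w = -8 + (4 + 6*(-1)) = -8 + (4 - 6) = -8 - 2 = -10)
s(g) = -1 (s(g) = 1*(-1) = -1)
(6*(s(w) + 1))² = (6*(-1 + 1))² = (6*0)² = 0² = 0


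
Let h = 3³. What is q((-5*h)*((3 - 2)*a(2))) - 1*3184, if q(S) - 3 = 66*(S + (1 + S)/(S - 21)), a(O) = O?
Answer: -2031179/97 ≈ -20940.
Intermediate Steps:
h = 27
q(S) = 3 + 66*S + 66*(1 + S)/(-21 + S) (q(S) = 3 + 66*(S + (1 + S)/(S - 21)) = 3 + 66*(S + (1 + S)/(-21 + S)) = 3 + (66*S + 66*(1 + S)/(-21 + S)) = 3 + 66*S + 66*(1 + S)/(-21 + S))
q((-5*h)*((3 - 2)*a(2))) - 1*3184 = 3*(1 - 439*(-5*27)*(3 - 2)*2 + 22*((-5*27)*((3 - 2)*2))²)/(-21 + (-5*27)*((3 - 2)*2)) - 1*3184 = 3*(1 - (-59265)*1*2 + 22*(-135*2)²)/(-21 - 135*2) - 3184 = 3*(1 - (-59265)*2 + 22*(-135*2)²)/(-21 - 135*2) - 3184 = 3*(1 - 439*(-270) + 22*(-270)²)/(-21 - 270) - 3184 = 3*(1 + 118530 + 22*72900)/(-291) - 3184 = 3*(-1/291)*(1 + 118530 + 1603800) - 3184 = 3*(-1/291)*1722331 - 3184 = -1722331/97 - 3184 = -2031179/97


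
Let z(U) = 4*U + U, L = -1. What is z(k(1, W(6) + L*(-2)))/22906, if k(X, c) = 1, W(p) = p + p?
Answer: 5/22906 ≈ 0.00021828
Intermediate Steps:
W(p) = 2*p
z(U) = 5*U
z(k(1, W(6) + L*(-2)))/22906 = (5*1)/22906 = (1/22906)*5 = 5/22906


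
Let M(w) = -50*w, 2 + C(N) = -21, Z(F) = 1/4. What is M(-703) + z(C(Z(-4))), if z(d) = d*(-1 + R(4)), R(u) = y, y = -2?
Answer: 35219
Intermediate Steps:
Z(F) = ¼
C(N) = -23 (C(N) = -2 - 21 = -23)
R(u) = -2
z(d) = -3*d (z(d) = d*(-1 - 2) = d*(-3) = -3*d)
M(-703) + z(C(Z(-4))) = -50*(-703) - 3*(-23) = 35150 + 69 = 35219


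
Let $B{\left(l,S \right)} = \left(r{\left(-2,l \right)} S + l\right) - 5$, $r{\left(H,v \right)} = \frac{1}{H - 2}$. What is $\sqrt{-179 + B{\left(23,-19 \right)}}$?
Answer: $\frac{25 i}{2} \approx 12.5 i$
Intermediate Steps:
$r{\left(H,v \right)} = \frac{1}{-2 + H}$
$B{\left(l,S \right)} = -5 + l - \frac{S}{4}$ ($B{\left(l,S \right)} = \left(\frac{S}{-2 - 2} + l\right) - 5 = \left(\frac{S}{-4} + l\right) - 5 = \left(- \frac{S}{4} + l\right) - 5 = \left(l - \frac{S}{4}\right) - 5 = -5 + l - \frac{S}{4}$)
$\sqrt{-179 + B{\left(23,-19 \right)}} = \sqrt{-179 - - \frac{91}{4}} = \sqrt{-179 + \left(-5 + 23 + \frac{19}{4}\right)} = \sqrt{-179 + \frac{91}{4}} = \sqrt{- \frac{625}{4}} = \frac{25 i}{2}$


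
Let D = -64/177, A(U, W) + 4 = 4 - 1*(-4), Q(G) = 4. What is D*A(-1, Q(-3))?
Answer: -256/177 ≈ -1.4463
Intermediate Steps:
A(U, W) = 4 (A(U, W) = -4 + (4 - 1*(-4)) = -4 + (4 + 4) = -4 + 8 = 4)
D = -64/177 (D = -64*1/177 = -64/177 ≈ -0.36158)
D*A(-1, Q(-3)) = -64/177*4 = -256/177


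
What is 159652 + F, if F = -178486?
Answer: -18834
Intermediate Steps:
159652 + F = 159652 - 178486 = -18834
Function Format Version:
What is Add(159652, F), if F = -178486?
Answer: -18834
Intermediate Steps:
Add(159652, F) = Add(159652, -178486) = -18834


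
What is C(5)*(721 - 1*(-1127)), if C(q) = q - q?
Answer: 0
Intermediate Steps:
C(q) = 0
C(5)*(721 - 1*(-1127)) = 0*(721 - 1*(-1127)) = 0*(721 + 1127) = 0*1848 = 0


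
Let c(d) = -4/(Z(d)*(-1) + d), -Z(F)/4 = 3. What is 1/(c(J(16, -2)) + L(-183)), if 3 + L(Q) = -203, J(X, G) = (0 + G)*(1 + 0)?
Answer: -5/1032 ≈ -0.0048450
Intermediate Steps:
Z(F) = -12 (Z(F) = -4*3 = -12)
J(X, G) = G (J(X, G) = G*1 = G)
c(d) = -4/(12 + d) (c(d) = -4/(-12*(-1) + d) = -4/(12 + d))
L(Q) = -206 (L(Q) = -3 - 203 = -206)
1/(c(J(16, -2)) + L(-183)) = 1/(-4/(12 - 2) - 206) = 1/(-4/10 - 206) = 1/(-4*⅒ - 206) = 1/(-⅖ - 206) = 1/(-1032/5) = -5/1032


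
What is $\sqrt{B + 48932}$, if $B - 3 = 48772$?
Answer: $\sqrt{97707} \approx 312.58$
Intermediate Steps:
$B = 48775$ ($B = 3 + 48772 = 48775$)
$\sqrt{B + 48932} = \sqrt{48775 + 48932} = \sqrt{97707}$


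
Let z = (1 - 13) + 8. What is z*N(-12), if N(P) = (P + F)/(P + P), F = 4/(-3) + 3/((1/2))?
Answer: -11/9 ≈ -1.2222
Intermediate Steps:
F = 14/3 (F = 4*(-1/3) + 3/((1*(1/2))) = -4/3 + 3/(1/2) = -4/3 + 3*2 = -4/3 + 6 = 14/3 ≈ 4.6667)
z = -4 (z = -12 + 8 = -4)
N(P) = (14/3 + P)/(2*P) (N(P) = (P + 14/3)/(P + P) = (14/3 + P)/((2*P)) = (14/3 + P)*(1/(2*P)) = (14/3 + P)/(2*P))
z*N(-12) = -2*(14 + 3*(-12))/(3*(-12)) = -2*(-1)*(14 - 36)/(3*12) = -2*(-1)*(-22)/(3*12) = -4*11/36 = -11/9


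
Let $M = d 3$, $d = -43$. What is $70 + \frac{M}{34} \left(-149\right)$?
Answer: $\frac{21601}{34} \approx 635.32$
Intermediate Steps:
$M = -129$ ($M = \left(-43\right) 3 = -129$)
$70 + \frac{M}{34} \left(-149\right) = 70 + - \frac{129}{34} \left(-149\right) = 70 + \left(-129\right) \frac{1}{34} \left(-149\right) = 70 - - \frac{19221}{34} = 70 + \frac{19221}{34} = \frac{21601}{34}$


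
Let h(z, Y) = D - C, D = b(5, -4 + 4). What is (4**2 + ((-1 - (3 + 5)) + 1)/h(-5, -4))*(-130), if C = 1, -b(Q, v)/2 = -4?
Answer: -13520/7 ≈ -1931.4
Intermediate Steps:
b(Q, v) = 8 (b(Q, v) = -2*(-4) = 8)
D = 8
h(z, Y) = 7 (h(z, Y) = 8 - 1*1 = 8 - 1 = 7)
(4**2 + ((-1 - (3 + 5)) + 1)/h(-5, -4))*(-130) = (4**2 + ((-1 - (3 + 5)) + 1)/7)*(-130) = (16 + ((-1 - 1*8) + 1)*(1/7))*(-130) = (16 + ((-1 - 8) + 1)*(1/7))*(-130) = (16 + (-9 + 1)*(1/7))*(-130) = (16 - 8*1/7)*(-130) = (16 - 8/7)*(-130) = (104/7)*(-130) = -13520/7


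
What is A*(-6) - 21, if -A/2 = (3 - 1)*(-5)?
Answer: -141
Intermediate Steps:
A = 20 (A = -2*(3 - 1)*(-5) = -4*(-5) = -2*(-10) = 20)
A*(-6) - 21 = 20*(-6) - 21 = -120 - 21 = -141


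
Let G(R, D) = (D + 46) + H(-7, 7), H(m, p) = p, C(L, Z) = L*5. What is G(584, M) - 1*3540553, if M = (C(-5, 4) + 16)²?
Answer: -3540419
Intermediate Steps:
C(L, Z) = 5*L
M = 81 (M = (5*(-5) + 16)² = (-25 + 16)² = (-9)² = 81)
G(R, D) = 53 + D (G(R, D) = (D + 46) + 7 = (46 + D) + 7 = 53 + D)
G(584, M) - 1*3540553 = (53 + 81) - 1*3540553 = 134 - 3540553 = -3540419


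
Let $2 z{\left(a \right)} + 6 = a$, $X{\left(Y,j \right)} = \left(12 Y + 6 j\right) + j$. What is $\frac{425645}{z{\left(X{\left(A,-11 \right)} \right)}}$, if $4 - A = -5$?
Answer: $\frac{170258}{5} \approx 34052.0$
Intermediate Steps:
$A = 9$ ($A = 4 - -5 = 4 + 5 = 9$)
$X{\left(Y,j \right)} = 7 j + 12 Y$ ($X{\left(Y,j \right)} = \left(6 j + 12 Y\right) + j = 7 j + 12 Y$)
$z{\left(a \right)} = -3 + \frac{a}{2}$
$\frac{425645}{z{\left(X{\left(A,-11 \right)} \right)}} = \frac{425645}{-3 + \frac{7 \left(-11\right) + 12 \cdot 9}{2}} = \frac{425645}{-3 + \frac{-77 + 108}{2}} = \frac{425645}{-3 + \frac{1}{2} \cdot 31} = \frac{425645}{-3 + \frac{31}{2}} = \frac{425645}{\frac{25}{2}} = 425645 \cdot \frac{2}{25} = \frac{170258}{5}$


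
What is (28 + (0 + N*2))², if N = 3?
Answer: 1156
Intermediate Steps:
(28 + (0 + N*2))² = (28 + (0 + 3*2))² = (28 + (0 + 6))² = (28 + 6)² = 34² = 1156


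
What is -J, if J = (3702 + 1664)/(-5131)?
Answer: 5366/5131 ≈ 1.0458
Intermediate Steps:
J = -5366/5131 (J = 5366*(-1/5131) = -5366/5131 ≈ -1.0458)
-J = -1*(-5366/5131) = 5366/5131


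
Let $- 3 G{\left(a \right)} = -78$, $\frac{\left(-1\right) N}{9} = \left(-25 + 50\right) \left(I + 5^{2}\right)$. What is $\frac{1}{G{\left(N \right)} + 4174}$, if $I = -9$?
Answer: $\frac{1}{4200} \approx 0.0002381$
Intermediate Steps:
$N = -3600$ ($N = - 9 \left(-25 + 50\right) \left(-9 + 5^{2}\right) = - 9 \cdot 25 \left(-9 + 25\right) = - 9 \cdot 25 \cdot 16 = \left(-9\right) 400 = -3600$)
$G{\left(a \right)} = 26$ ($G{\left(a \right)} = \left(- \frac{1}{3}\right) \left(-78\right) = 26$)
$\frac{1}{G{\left(N \right)} + 4174} = \frac{1}{26 + 4174} = \frac{1}{4200}$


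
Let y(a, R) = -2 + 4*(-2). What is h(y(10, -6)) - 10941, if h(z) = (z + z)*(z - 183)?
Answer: -7081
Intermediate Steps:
y(a, R) = -10 (y(a, R) = -2 - 8 = -10)
h(z) = 2*z*(-183 + z) (h(z) = (2*z)*(-183 + z) = 2*z*(-183 + z))
h(y(10, -6)) - 10941 = 2*(-10)*(-183 - 10) - 10941 = 2*(-10)*(-193) - 10941 = 3860 - 10941 = -7081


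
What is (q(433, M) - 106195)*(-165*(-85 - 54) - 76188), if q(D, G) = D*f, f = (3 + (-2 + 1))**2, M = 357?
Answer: 5562968139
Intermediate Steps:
f = 4 (f = (3 - 1)**2 = 2**2 = 4)
q(D, G) = 4*D (q(D, G) = D*4 = 4*D)
(q(433, M) - 106195)*(-165*(-85 - 54) - 76188) = (4*433 - 106195)*(-165*(-85 - 54) - 76188) = (1732 - 106195)*(-165*(-139) - 76188) = -104463*(22935 - 76188) = -104463*(-53253) = 5562968139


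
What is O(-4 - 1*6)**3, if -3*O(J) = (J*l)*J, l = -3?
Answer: 1000000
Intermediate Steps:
O(J) = J**2 (O(J) = -J*(-3)*J/3 = -(-3*J)*J/3 = -(-1)*J**2 = J**2)
O(-4 - 1*6)**3 = ((-4 - 1*6)**2)**3 = ((-4 - 6)**2)**3 = ((-10)**2)**3 = 100**3 = 1000000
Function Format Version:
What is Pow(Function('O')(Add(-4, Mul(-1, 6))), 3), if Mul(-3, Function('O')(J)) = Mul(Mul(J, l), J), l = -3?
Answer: 1000000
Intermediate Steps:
Function('O')(J) = Pow(J, 2) (Function('O')(J) = Mul(Rational(-1, 3), Mul(Mul(J, -3), J)) = Mul(Rational(-1, 3), Mul(Mul(-3, J), J)) = Mul(Rational(-1, 3), Mul(-3, Pow(J, 2))) = Pow(J, 2))
Pow(Function('O')(Add(-4, Mul(-1, 6))), 3) = Pow(Pow(Add(-4, Mul(-1, 6)), 2), 3) = Pow(Pow(Add(-4, -6), 2), 3) = Pow(Pow(-10, 2), 3) = Pow(100, 3) = 1000000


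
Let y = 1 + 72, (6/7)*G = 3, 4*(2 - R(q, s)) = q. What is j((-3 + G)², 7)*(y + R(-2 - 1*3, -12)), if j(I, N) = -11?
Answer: -3355/4 ≈ -838.75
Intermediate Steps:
R(q, s) = 2 - q/4
G = 7/2 (G = (7/6)*3 = 7/2 ≈ 3.5000)
y = 73
j((-3 + G)², 7)*(y + R(-2 - 1*3, -12)) = -11*(73 + (2 - (-2 - 1*3)/4)) = -11*(73 + (2 - (-2 - 3)/4)) = -11*(73 + (2 - ¼*(-5))) = -11*(73 + (2 + 5/4)) = -11*(73 + 13/4) = -11*305/4 = -3355/4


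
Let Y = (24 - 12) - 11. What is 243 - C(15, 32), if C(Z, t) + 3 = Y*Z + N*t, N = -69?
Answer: 2439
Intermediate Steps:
Y = 1 (Y = 12 - 11 = 1)
C(Z, t) = -3 + Z - 69*t (C(Z, t) = -3 + (1*Z - 69*t) = -3 + (Z - 69*t) = -3 + Z - 69*t)
243 - C(15, 32) = 243 - (-3 + 15 - 69*32) = 243 - (-3 + 15 - 2208) = 243 - 1*(-2196) = 243 + 2196 = 2439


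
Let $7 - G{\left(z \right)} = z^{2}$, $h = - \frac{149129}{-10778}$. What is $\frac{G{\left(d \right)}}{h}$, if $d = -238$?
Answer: $- \frac{610433586}{149129} \approx -4093.3$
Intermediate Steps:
$h = \frac{149129}{10778}$ ($h = \left(-149129\right) \left(- \frac{1}{10778}\right) = \frac{149129}{10778} \approx 13.836$)
$G{\left(z \right)} = 7 - z^{2}$
$\frac{G{\left(d \right)}}{h} = \frac{7 - \left(-238\right)^{2}}{\frac{149129}{10778}} = \left(7 - 56644\right) \frac{10778}{149129} = \left(-56637\right) \frac{10778}{149129} = - \frac{610433586}{149129}$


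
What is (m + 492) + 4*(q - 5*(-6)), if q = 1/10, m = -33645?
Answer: -165163/5 ≈ -33033.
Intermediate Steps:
q = ⅒ ≈ 0.10000
(m + 492) + 4*(q - 5*(-6)) = (-33645 + 492) + 4*(⅒ - 5*(-6)) = -33153 + 4*(⅒ + 30) = -33153 + 4*(301/10) = -33153 + 602/5 = -165163/5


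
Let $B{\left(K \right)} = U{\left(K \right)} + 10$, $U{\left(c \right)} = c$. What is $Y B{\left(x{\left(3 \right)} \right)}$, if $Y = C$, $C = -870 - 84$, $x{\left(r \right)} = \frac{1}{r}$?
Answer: $-9858$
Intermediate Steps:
$C = -954$
$Y = -954$
$B{\left(K \right)} = 10 + K$ ($B{\left(K \right)} = K + 10 = 10 + K$)
$Y B{\left(x{\left(3 \right)} \right)} = - 954 \left(10 + \frac{1}{3}\right) = \left(-954\right) \frac{31}{3} = -9858$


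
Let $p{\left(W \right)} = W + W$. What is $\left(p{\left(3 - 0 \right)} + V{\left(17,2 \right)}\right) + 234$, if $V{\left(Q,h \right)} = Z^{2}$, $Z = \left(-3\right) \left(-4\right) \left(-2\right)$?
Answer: $816$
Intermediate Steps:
$p{\left(W \right)} = 2 W$
$Z = -24$ ($Z = 12 \left(-2\right) = -24$)
$V{\left(Q,h \right)} = 576$ ($V{\left(Q,h \right)} = \left(-24\right)^{2} = 576$)
$\left(p{\left(3 - 0 \right)} + V{\left(17,2 \right)}\right) + 234 = \left(2 \left(3 - 0\right) + 576\right) + 234 = \left(2 \left(3 + 0\right) + 576\right) + 234 = \left(2 \cdot 3 + 576\right) + 234 = \left(6 + 576\right) + 234 = 582 + 234 = 816$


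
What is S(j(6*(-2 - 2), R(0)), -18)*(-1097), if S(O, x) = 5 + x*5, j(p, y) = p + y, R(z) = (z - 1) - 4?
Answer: 93245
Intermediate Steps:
R(z) = -5 + z (R(z) = (-1 + z) - 4 = -5 + z)
S(O, x) = 5 + 5*x
S(j(6*(-2 - 2), R(0)), -18)*(-1097) = (5 + 5*(-18))*(-1097) = (5 - 90)*(-1097) = -85*(-1097) = 93245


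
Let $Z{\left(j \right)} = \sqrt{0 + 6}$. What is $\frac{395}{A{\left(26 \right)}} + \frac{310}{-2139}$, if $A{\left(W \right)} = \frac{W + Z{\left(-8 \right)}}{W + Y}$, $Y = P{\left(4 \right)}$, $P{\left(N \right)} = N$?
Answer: $\frac{2125220}{4623} - \frac{1185 \sqrt{6}}{67} \approx 416.38$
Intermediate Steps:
$Z{\left(j \right)} = \sqrt{6}$
$Y = 4$
$A{\left(W \right)} = \frac{W + \sqrt{6}}{4 + W}$ ($A{\left(W \right)} = \frac{W + \sqrt{6}}{W + 4} = \frac{W + \sqrt{6}}{4 + W}$)
$\frac{395}{A{\left(26 \right)}} + \frac{310}{-2139} = \frac{395}{\frac{1}{4 + 26} \left(26 + \sqrt{6}\right)} + \frac{310}{-2139} = \frac{395}{\frac{1}{30} \left(26 + \sqrt{6}\right)} + 310 \left(- \frac{1}{2139}\right) = \frac{395}{\frac{1}{30} \left(26 + \sqrt{6}\right)} - \frac{10}{69} = \frac{395}{\frac{13}{15} + \frac{\sqrt{6}}{30}} - \frac{10}{69} = - \frac{10}{69} + \frac{395}{\frac{13}{15} + \frac{\sqrt{6}}{30}}$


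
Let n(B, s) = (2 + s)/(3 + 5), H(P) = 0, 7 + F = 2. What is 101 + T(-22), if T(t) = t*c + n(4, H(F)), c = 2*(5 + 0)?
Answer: -475/4 ≈ -118.75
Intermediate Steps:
F = -5 (F = -7 + 2 = -5)
n(B, s) = 1/4 + s/8 (n(B, s) = (2 + s)/8 = (2 + s)*(1/8) = 1/4 + s/8)
c = 10 (c = 2*5 = 10)
T(t) = 1/4 + 10*t (T(t) = t*10 + (1/4 + (1/8)*0) = 10*t + (1/4 + 0) = 10*t + 1/4 = 1/4 + 10*t)
101 + T(-22) = 101 + (1/4 + 10*(-22)) = 101 + (1/4 - 220) = 101 - 879/4 = -475/4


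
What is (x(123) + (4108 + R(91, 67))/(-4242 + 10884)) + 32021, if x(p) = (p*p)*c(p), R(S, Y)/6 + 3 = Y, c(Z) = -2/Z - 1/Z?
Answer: 105118538/3321 ≈ 31653.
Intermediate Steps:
c(Z) = -3/Z
R(S, Y) = -18 + 6*Y
x(p) = -3*p (x(p) = (p*p)*(-3/p) = p²*(-3/p) = -3*p)
(x(123) + (4108 + R(91, 67))/(-4242 + 10884)) + 32021 = (-3*123 + (4108 + (-18 + 6*67))/(-4242 + 10884)) + 32021 = (-369 + (4108 + (-18 + 402))/6642) + 32021 = (-369 + (4108 + 384)*(1/6642)) + 32021 = (-369 + 4492*(1/6642)) + 32021 = (-369 + 2246/3321) + 32021 = -1223203/3321 + 32021 = 105118538/3321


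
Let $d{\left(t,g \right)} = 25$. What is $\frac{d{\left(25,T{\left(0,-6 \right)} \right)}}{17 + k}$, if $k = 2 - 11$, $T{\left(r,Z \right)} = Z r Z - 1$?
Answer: $\frac{25}{8} \approx 3.125$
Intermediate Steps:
$T{\left(r,Z \right)} = -1 + r Z^{2}$ ($T{\left(r,Z \right)} = r Z^{2} - 1 = -1 + r Z^{2}$)
$k = -9$ ($k = 2 - 11 = -9$)
$\frac{d{\left(25,T{\left(0,-6 \right)} \right)}}{17 + k} = \frac{25}{17 - 9} = \frac{25}{8}$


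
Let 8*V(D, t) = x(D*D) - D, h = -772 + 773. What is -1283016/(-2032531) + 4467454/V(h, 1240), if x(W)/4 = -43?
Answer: -72641688006824/351627863 ≈ -2.0659e+5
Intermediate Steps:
x(W) = -172 (x(W) = 4*(-43) = -172)
h = 1
V(D, t) = -43/2 - D/8 (V(D, t) = (-172 - D)/8 = -43/2 - D/8)
-1283016/(-2032531) + 4467454/V(h, 1240) = -1283016/(-2032531) + 4467454/(-43/2 - ⅛*1) = -1283016*(-1/2032531) + 4467454/(-43/2 - ⅛) = 1283016/2032531 + 4467454/(-173/8) = 1283016/2032531 + 4467454*(-8/173) = 1283016/2032531 - 35739632/173 = -72641688006824/351627863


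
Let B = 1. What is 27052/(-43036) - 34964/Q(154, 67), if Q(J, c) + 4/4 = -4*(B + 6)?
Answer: 12964881/10759 ≈ 1205.0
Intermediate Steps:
Q(J, c) = -29 (Q(J, c) = -1 - 4*(1 + 6) = -1 - 4*7 = -1 - 28 = -29)
27052/(-43036) - 34964/Q(154, 67) = 27052/(-43036) - 34964/(-29) = 27052*(-1/43036) - 34964*(-1/29) = -6763/10759 + 34964/29 = 12964881/10759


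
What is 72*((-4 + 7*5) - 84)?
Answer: -3816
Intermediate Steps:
72*((-4 + 7*5) - 84) = 72*((-4 + 35) - 84) = 72*(31 - 84) = 72*(-53) = -3816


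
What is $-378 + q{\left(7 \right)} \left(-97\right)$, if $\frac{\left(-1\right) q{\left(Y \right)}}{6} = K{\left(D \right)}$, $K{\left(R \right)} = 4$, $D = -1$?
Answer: $1950$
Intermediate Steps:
$q{\left(Y \right)} = -24$ ($q{\left(Y \right)} = \left(-6\right) 4 = -24$)
$-378 + q{\left(7 \right)} \left(-97\right) = -378 - -2328 = -378 + 2328 = 1950$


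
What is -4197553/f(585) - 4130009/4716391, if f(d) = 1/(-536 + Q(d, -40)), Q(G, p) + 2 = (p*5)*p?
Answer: -147727461493036035/4716391 ≈ -3.1322e+10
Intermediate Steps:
Q(G, p) = -2 + 5*p**2 (Q(G, p) = -2 + (p*5)*p = -2 + (5*p)*p = -2 + 5*p**2)
f(d) = 1/7462 (f(d) = 1/(-536 + (-2 + 5*(-40)**2)) = 1/(-536 + (-2 + 5*1600)) = 1/(-536 + (-2 + 8000)) = 1/(-536 + 7998) = 1/7462)
-4197553/f(585) - 4130009/4716391 = -4197553/1/7462 - 4130009/4716391 = -4197553*7462 - 4130009*1/4716391 = -31322140486 - 4130009/4716391 = -147727461493036035/4716391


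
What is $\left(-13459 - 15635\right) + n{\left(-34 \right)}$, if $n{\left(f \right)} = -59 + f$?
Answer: $-29187$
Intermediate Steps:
$\left(-13459 - 15635\right) + n{\left(-34 \right)} = \left(-13459 - 15635\right) - 93 = -29094 - 93 = -29187$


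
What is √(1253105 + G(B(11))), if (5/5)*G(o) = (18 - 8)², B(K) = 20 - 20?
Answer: 3*√139245 ≈ 1119.5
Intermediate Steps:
B(K) = 0
G(o) = 100 (G(o) = (18 - 8)² = 10² = 100)
√(1253105 + G(B(11))) = √(1253105 + 100) = √1253205 = 3*√139245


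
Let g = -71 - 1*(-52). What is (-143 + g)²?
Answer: 26244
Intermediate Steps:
g = -19 (g = -71 + 52 = -19)
(-143 + g)² = (-143 - 19)² = (-162)² = 26244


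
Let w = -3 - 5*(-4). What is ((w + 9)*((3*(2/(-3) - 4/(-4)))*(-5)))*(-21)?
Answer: 2730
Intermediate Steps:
w = 17 (w = -3 + 20 = 17)
((w + 9)*((3*(2/(-3) - 4/(-4)))*(-5)))*(-21) = ((17 + 9)*((3*(2/(-3) - 4/(-4)))*(-5)))*(-21) = (26*((3*(2*(-⅓) - 4*(-¼)))*(-5)))*(-21) = (26*((3*(-⅔ + 1))*(-5)))*(-21) = (26*((3*(⅓))*(-5)))*(-21) = (26*(1*(-5)))*(-21) = (26*(-5))*(-21) = -130*(-21) = 2730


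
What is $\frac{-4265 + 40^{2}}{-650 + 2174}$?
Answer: $- \frac{2665}{1524} \approx -1.7487$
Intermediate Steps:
$\frac{-4265 + 40^{2}}{-650 + 2174} = \frac{-4265 + 1600}{1524} = \left(-2665\right) \frac{1}{1524} = - \frac{2665}{1524}$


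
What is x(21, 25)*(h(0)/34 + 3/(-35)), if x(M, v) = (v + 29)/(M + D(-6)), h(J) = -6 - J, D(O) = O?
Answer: -2808/2975 ≈ -0.94387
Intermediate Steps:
x(M, v) = (29 + v)/(-6 + M) (x(M, v) = (v + 29)/(M - 6) = (29 + v)/(-6 + M))
x(21, 25)*(h(0)/34 + 3/(-35)) = ((29 + 25)/(-6 + 21))*((-6 - 1*0)/34 + 3/(-35)) = (54/15)*((-6 + 0)*(1/34) + 3*(-1/35)) = ((1/15)*54)*(-6*1/34 - 3/35) = 18*(-3/17 - 3/35)/5 = (18/5)*(-156/595) = -2808/2975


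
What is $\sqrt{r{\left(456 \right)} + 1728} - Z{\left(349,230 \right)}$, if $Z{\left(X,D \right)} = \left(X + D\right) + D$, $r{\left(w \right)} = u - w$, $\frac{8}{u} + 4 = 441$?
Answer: $-809 + \frac{4 \sqrt{15182254}}{437} \approx -773.33$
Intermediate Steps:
$u = \frac{8}{437}$ ($u = \frac{8}{-4 + 441} = \frac{8}{437} \approx 0.018307$)
$r{\left(w \right)} = \frac{8}{437} - w$
$Z{\left(X,D \right)} = X + 2 D$ ($Z{\left(X,D \right)} = \left(D + X\right) + D = X + 2 D$)
$\sqrt{r{\left(456 \right)} + 1728} - Z{\left(349,230 \right)} = \sqrt{\left(\frac{8}{437} - 456\right) + 1728} - \left(349 + 2 \cdot 230\right) = \sqrt{\left(\frac{8}{437} - 456\right) + 1728} - \left(349 + 460\right) = \sqrt{- \frac{199264}{437} + 1728} - 809 = \sqrt{\frac{555872}{437}} - 809 = \frac{4 \sqrt{15182254}}{437} - 809 = -809 + \frac{4 \sqrt{15182254}}{437}$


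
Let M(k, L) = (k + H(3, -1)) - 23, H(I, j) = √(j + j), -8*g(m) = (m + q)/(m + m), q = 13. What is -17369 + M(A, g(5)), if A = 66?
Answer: -17326 + I*√2 ≈ -17326.0 + 1.4142*I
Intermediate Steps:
g(m) = -(13 + m)/(16*m) (g(m) = -(m + 13)/(8*(m + m)) = -(13 + m)/(8*(2*m)) = -(13 + m)*1/(2*m)/8 = -(13 + m)/(16*m))
H(I, j) = √2*√j (H(I, j) = √(2*j) = √2*√j)
M(k, L) = -23 + k + I*√2 (M(k, L) = (k + √2*√(-1)) - 23 = (k + √2*I) - 23 = (k + I*√2) - 23 = -23 + k + I*√2)
-17369 + M(A, g(5)) = -17369 + (-23 + 66 + I*√2) = -17369 + (43 + I*√2) = -17326 + I*√2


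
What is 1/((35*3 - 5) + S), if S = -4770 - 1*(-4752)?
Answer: 1/82 ≈ 0.012195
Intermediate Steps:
S = -18 (S = -4770 + 4752 = -18)
1/((35*3 - 5) + S) = 1/((35*3 - 5) - 18) = 1/((105 - 5) - 18) = 1/(100 - 18) = 1/82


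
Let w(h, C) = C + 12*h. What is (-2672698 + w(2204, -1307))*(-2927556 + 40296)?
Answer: 7644185423820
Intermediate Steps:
(-2672698 + w(2204, -1307))*(-2927556 + 40296) = (-2672698 + (-1307 + 12*2204))*(-2927556 + 40296) = (-2672698 + (-1307 + 26448))*(-2887260) = (-2672698 + 25141)*(-2887260) = -2647557*(-2887260) = 7644185423820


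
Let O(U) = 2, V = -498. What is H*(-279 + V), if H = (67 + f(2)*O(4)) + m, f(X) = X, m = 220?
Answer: -226107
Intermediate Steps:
H = 291 (H = (67 + 2*2) + 220 = (67 + 4) + 220 = 71 + 220 = 291)
H*(-279 + V) = 291*(-279 - 498) = 291*(-777) = -226107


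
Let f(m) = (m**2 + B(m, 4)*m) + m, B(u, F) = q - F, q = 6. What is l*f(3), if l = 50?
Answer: 900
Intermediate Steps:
B(u, F) = 6 - F
f(m) = m**2 + 3*m (f(m) = (m**2 + (6 - 1*4)*m) + m = (m**2 + (6 - 4)*m) + m = (m**2 + 2*m) + m = m**2 + 3*m)
l*f(3) = 50*(3*(3 + 3)) = 50*(3*6) = 50*18 = 900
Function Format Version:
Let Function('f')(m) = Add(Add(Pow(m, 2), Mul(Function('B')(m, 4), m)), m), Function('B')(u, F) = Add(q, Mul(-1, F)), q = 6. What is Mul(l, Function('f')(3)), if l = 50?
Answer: 900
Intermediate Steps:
Function('B')(u, F) = Add(6, Mul(-1, F))
Function('f')(m) = Add(Pow(m, 2), Mul(3, m)) (Function('f')(m) = Add(Add(Pow(m, 2), Mul(Add(6, Mul(-1, 4)), m)), m) = Add(Add(Pow(m, 2), Mul(Add(6, -4), m)), m) = Add(Add(Pow(m, 2), Mul(2, m)), m) = Add(Pow(m, 2), Mul(3, m)))
Mul(l, Function('f')(3)) = Mul(50, Mul(3, Add(3, 3))) = Mul(50, Mul(3, 6)) = Mul(50, 18) = 900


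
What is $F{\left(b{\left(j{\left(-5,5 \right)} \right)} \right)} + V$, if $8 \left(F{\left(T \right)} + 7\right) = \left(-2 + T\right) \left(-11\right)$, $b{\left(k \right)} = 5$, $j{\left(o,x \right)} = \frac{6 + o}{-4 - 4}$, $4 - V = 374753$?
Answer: $- \frac{2998081}{8} \approx -3.7476 \cdot 10^{5}$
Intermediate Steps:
$V = -374749$ ($V = 4 - 374753 = -374749$)
$j{\left(o,x \right)} = - \frac{3}{4} - \frac{o}{8}$ ($j{\left(o,x \right)} = \frac{6 + o}{-8} = \left(6 + o\right) \left(- \frac{1}{8}\right) = - \frac{3}{4} - \frac{o}{8}$)
$F{\left(T \right)} = - \frac{17}{4} - \frac{11 T}{8}$ ($F{\left(T \right)} = -7 + \frac{\left(-2 + T\right) \left(-11\right)}{8} = -7 + \frac{22 - 11 T}{8} = -7 - \left(- \frac{11}{4} + \frac{11 T}{8}\right) = - \frac{17}{4} - \frac{11 T}{8}$)
$F{\left(b{\left(j{\left(-5,5 \right)} \right)} \right)} + V = \left(- \frac{17}{4} - \frac{55}{8}\right) - 374749 = - \frac{89}{8} - 374749 = - \frac{2998081}{8}$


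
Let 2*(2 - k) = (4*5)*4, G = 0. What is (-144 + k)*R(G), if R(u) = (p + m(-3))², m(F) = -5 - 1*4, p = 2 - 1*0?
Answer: -8918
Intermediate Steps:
p = 2 (p = 2 + 0 = 2)
k = -38 (k = 2 - 4*5*4/2 = 2 - 10*4 = 2 - ½*80 = 2 - 40 = -38)
m(F) = -9 (m(F) = -5 - 4 = -9)
R(u) = 49 (R(u) = (2 - 9)² = (-7)² = 49)
(-144 + k)*R(G) = (-144 - 38)*49 = -182*49 = -8918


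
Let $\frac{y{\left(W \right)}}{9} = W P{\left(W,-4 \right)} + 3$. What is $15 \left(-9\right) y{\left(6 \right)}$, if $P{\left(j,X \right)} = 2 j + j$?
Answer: $-134865$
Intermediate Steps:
$P{\left(j,X \right)} = 3 j$
$y{\left(W \right)} = 27 + 27 W^{2}$ ($y{\left(W \right)} = 9 \left(W 3 W + 3\right) = 9 \left(3 W^{2} + 3\right) = 9 \left(3 + 3 W^{2}\right) = 27 + 27 W^{2}$)
$15 \left(-9\right) y{\left(6 \right)} = 15 \left(-9\right) \left(27 + 27 \cdot 6^{2}\right) = - 135 \left(27 + 27 \cdot 36\right) = - 135 \left(27 + 972\right) = \left(-135\right) 999 = -134865$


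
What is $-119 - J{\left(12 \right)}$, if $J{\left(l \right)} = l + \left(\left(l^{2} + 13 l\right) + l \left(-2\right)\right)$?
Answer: $-407$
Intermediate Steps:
$J{\left(l \right)} = l^{2} + 12 l$ ($J{\left(l \right)} = l - \left(- l^{2} - 11 l\right) = l + \left(l^{2} + 11 l\right) = l^{2} + 12 l$)
$-119 - J{\left(12 \right)} = -119 - 12 \left(12 + 12\right) = -119 - 12 \cdot 24 = -119 - 288 = -407$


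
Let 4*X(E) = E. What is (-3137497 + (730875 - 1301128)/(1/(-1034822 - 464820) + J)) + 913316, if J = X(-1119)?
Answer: -1864488052321029/839049701 ≈ -2.2221e+6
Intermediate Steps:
X(E) = E/4
J = -1119/4 (J = (¼)*(-1119) = -1119/4 ≈ -279.75)
(-3137497 + (730875 - 1301128)/(1/(-1034822 - 464820) + J)) + 913316 = (-3137497 + (730875 - 1301128)/(1/(-1034822 - 464820) - 1119/4)) + 913316 = (-3137497 - 570253/(1/(-1499642) - 1119/4)) + 913316 = (-3137497 - 570253/(-1/1499642 - 1119/4)) + 913316 = (-3137497 - 570253/(-839049701/2999284)) + 913316 = (-3137497 - 570253*(-2999284/839049701)) + 913316 = (-3137497 + 1710350698852/839049701) + 913316 = -2630805569039545/839049701 + 913316 = -1864488052321029/839049701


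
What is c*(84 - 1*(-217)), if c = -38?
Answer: -11438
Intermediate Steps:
c*(84 - 1*(-217)) = -38*(84 - 1*(-217)) = -38*(84 + 217) = -38*301 = -11438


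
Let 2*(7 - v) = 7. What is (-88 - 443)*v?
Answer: -3717/2 ≈ -1858.5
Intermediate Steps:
v = 7/2 (v = 7 - ½*7 = 7 - 7/2 = 7/2 ≈ 3.5000)
(-88 - 443)*v = (-88 - 443)*(7/2) = -531*7/2 = -3717/2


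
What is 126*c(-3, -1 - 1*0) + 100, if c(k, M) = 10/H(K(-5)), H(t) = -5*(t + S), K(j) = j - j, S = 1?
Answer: -152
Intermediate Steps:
K(j) = 0
H(t) = -5 - 5*t (H(t) = -5*(t + 1) = -5*(1 + t) = -5 - 5*t)
c(k, M) = -2 (c(k, M) = 10/(-5 - 5*0) = 10/(-5 + 0) = 10/(-5) = 10*(-⅕) = -2)
126*c(-3, -1 - 1*0) + 100 = 126*(-2) + 100 = -252 + 100 = -152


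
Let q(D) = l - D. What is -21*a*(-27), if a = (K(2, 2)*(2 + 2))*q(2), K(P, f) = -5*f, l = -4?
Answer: 136080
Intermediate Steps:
q(D) = -4 - D
a = 240 (a = ((-5*2)*(2 + 2))*(-4 - 1*2) = (-10*4)*(-4 - 2) = -40*(-6) = 240)
-21*a*(-27) = -21*240*(-27) = -5040*(-27) = 136080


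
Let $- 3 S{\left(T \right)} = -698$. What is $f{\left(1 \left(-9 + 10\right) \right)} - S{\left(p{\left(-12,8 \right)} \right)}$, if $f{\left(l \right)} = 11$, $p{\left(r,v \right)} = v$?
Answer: $- \frac{665}{3} \approx -221.67$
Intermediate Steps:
$S{\left(T \right)} = \frac{698}{3}$ ($S{\left(T \right)} = \left(- \frac{1}{3}\right) \left(-698\right) = \frac{698}{3}$)
$f{\left(1 \left(-9 + 10\right) \right)} - S{\left(p{\left(-12,8 \right)} \right)} = 11 - \frac{698}{3} = - \frac{665}{3}$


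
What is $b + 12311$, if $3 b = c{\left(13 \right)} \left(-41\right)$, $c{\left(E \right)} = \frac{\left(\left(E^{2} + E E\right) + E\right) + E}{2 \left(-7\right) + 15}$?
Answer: $\frac{22009}{3} \approx 7336.3$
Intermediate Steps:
$c{\left(E \right)} = 2 E + 2 E^{2}$ ($c{\left(E \right)} = \frac{\left(\left(E^{2} + E^{2}\right) + E\right) + E}{-14 + 15} = \frac{\left(2 E^{2} + E\right) + E}{1} = \left(\left(E + 2 E^{2}\right) + E\right) 1 = \left(2 E + 2 E^{2}\right) 1 = 2 E + 2 E^{2}$)
$b = - \frac{14924}{3}$ ($b = \frac{2 \cdot 13 \left(1 + 13\right) \left(-41\right)}{3} = \frac{2 \cdot 13 \cdot 14 \left(-41\right)}{3} = \frac{364 \left(-41\right)}{3} = \frac{1}{3} \left(-14924\right) = - \frac{14924}{3} \approx -4974.7$)
$b + 12311 = - \frac{14924}{3} + 12311 = \frac{22009}{3}$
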